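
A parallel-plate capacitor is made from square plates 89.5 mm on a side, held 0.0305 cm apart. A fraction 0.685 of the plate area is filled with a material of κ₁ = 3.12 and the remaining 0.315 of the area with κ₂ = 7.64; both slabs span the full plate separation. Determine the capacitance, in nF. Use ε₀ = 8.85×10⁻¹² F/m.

C ≈ 1.06 nF

A = (89.5 mm)² = 8.01×10⁻³ m².
Side-by-side slabs ⇒ two capacitors in parallel, each spanning the full gap.
C₁ = κ₁ε₀A₁/d = 3.12 × 8.85×10⁻¹² × 5.49×10⁻³ / 3.05×10⁻⁴ = 4.97×10⁻¹⁰ F.
C₂ = κ₂ε₀A₂/d = 7.64 × 8.85×10⁻¹² × 2.52×10⁻³ / 3.05×10⁻⁴ = 5.59×10⁻¹⁰ F.
C = C₁ + C₂ = 1.06×10⁻⁹ F.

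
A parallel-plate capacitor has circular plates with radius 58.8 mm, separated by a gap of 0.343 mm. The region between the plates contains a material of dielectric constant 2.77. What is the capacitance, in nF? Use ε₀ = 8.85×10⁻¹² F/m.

C ≈ 0.776 nF

A = π(58.8 mm)² = 1.09×10⁻² m².
C = κε₀A/d = 2.77 × 8.85×10⁻¹² × 1.09×10⁻² / 3.43×10⁻⁴ = 7.76×10⁻¹⁰ F.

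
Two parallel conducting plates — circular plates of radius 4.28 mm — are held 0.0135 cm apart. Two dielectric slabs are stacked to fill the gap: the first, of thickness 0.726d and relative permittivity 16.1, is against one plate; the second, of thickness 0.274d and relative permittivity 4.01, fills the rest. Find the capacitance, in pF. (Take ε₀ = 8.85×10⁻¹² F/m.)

A = π(4.28 mm)² = 5.75×10⁻⁵ m².
Stacked slabs ⇒ two capacitors in series, each with the full plate area.
C₁ = κ₁ε₀A/d₁ = 16.1 × 8.85×10⁻¹² × 5.75×10⁻⁵ / 9.80×10⁻⁵ = 8.37×10⁻¹¹ F.
C₂ = κ₂ε₀A/d₂ = 4.01 × 8.85×10⁻¹² × 5.75×10⁻⁵ / 3.70×10⁻⁵ = 5.52×10⁻¹¹ F.
C = (1/C₁ + 1/C₂)⁻¹ = 3.33×10⁻¹¹ F.

33.3 pF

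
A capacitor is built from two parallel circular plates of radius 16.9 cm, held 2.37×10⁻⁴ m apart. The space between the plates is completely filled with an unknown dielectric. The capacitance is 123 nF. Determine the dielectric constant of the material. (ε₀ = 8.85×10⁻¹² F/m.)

A = π(16.9 cm)² = 8.97×10⁻² m².
κ = Cd/(ε₀A) = 1.23×10⁻⁷ × 2.37×10⁻⁴ / (8.85×10⁻¹² × 8.97×10⁻²) = 36.7.

36.7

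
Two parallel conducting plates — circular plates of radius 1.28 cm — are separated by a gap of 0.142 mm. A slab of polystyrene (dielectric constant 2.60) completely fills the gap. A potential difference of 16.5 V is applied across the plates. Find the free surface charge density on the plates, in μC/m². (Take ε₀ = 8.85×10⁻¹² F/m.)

A = π(1.28 cm)² = 5.15×10⁻⁴ m².
C = κε₀A/d = 2.60 × 8.85×10⁻¹² × 5.15×10⁻⁴ / 1.42×10⁻⁴ = 8.34×10⁻¹¹ F.
σ = Q/A = CV/A = 8.34×10⁻¹¹ × 16.5 / 5.15×10⁻⁴ = 2.67×10⁻⁶ C/m².

2.67 μC/m²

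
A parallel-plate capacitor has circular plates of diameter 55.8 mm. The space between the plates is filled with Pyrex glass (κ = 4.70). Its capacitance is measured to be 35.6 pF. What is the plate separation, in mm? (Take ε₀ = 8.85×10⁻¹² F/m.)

2.86 mm

A = π(55.8/2 mm)² = 2.45×10⁻³ m².
d = κε₀A/C = 4.70 × 8.85×10⁻¹² × 2.45×10⁻³ / 3.56×10⁻¹¹ = 2.86×10⁻³ m.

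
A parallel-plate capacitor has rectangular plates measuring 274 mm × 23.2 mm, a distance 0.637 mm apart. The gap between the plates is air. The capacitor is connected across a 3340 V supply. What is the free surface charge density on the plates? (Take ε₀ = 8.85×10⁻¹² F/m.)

A = 274 × 23.2 mm² = 6.36×10⁻³ m².
C = ε₀A/d = 8.85×10⁻¹² × 6.36×10⁻³ / 6.37×10⁻⁴ = 8.83×10⁻¹¹ F.
σ = Q/A = CV/A = 8.83×10⁻¹¹ × 3340 / 6.36×10⁻³ = 4.64×10⁻⁵ C/m².

4.64 nC/cm²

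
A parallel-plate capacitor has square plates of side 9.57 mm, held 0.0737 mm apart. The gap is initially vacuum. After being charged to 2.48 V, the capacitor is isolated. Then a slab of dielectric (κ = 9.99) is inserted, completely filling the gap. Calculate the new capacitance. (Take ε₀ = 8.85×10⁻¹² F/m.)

A = (9.57 mm)² = 9.16×10⁻⁵ m².
Initially C₁ = ε₀A/d = 8.85×10⁻¹² × 9.16×10⁻⁵ / 7.37×10⁻⁵ = 1.10×10⁻¹¹ F.
C = κε₀A/d scales with κ, so C₂/C₁ = κ = 9.99.
C₂ = 9.99 × 1.10×10⁻¹¹ = 1.10×10⁻¹⁰ F.

C ≈ 110 pF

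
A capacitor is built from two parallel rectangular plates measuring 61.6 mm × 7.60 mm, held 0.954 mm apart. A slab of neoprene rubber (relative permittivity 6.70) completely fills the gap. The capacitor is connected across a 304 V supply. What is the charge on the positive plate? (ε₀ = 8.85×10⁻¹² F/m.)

Q ≈ 8.85 nC

A = 61.6 × 7.60 mm² = 4.68×10⁻⁴ m².
C = κε₀A/d = 6.70 × 8.85×10⁻¹² × 4.68×10⁻⁴ / 9.54×10⁻⁴ = 2.91×10⁻¹¹ F.
Q = CV = 2.91×10⁻¹¹ × 304 = 8.85×10⁻⁹ C.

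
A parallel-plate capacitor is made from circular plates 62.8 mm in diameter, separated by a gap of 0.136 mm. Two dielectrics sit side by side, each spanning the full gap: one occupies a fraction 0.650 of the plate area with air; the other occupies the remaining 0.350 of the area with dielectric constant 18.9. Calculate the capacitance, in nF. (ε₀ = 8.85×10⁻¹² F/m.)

C ≈ 1.46 nF

A = π(62.8/2 mm)² = 3.10×10⁻³ m².
Side-by-side slabs ⇒ two capacitors in parallel, each spanning the full gap.
C₁ = κ₁ε₀A₁/d = 1.00 × 8.85×10⁻¹² × 2.01×10⁻³ / 1.36×10⁻⁴ = 1.31×10⁻¹⁰ F.
C₂ = κ₂ε₀A₂/d = 18.9 × 8.85×10⁻¹² × 1.08×10⁻³ / 1.36×10⁻⁴ = 1.33×10⁻⁹ F.
C = C₁ + C₂ = 1.46×10⁻⁹ F.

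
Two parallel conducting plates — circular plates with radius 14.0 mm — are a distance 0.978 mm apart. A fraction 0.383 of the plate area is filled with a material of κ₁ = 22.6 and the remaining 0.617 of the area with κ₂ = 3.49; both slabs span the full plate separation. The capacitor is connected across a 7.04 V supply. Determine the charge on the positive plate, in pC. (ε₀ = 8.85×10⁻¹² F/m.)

A = π(14.0 mm)² = 6.16×10⁻⁴ m².
Side-by-side slabs ⇒ two capacitors in parallel, each spanning the full gap.
C₁ = κ₁ε₀A₁/d = 22.6 × 8.85×10⁻¹² × 2.36×10⁻⁴ / 9.78×10⁻⁴ = 4.82×10⁻¹¹ F.
C₂ = κ₂ε₀A₂/d = 3.49 × 8.85×10⁻¹² × 3.80×10⁻⁴ / 9.78×10⁻⁴ = 1.20×10⁻¹¹ F.
C = C₁ + C₂ = 6.02×10⁻¹¹ F.
Q = CV = 6.02×10⁻¹¹ × 7.04 = 4.24×10⁻¹⁰ C.

424 pC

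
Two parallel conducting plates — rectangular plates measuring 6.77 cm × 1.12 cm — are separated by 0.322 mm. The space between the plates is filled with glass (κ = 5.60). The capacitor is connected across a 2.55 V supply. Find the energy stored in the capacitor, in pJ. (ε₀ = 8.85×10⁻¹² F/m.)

379 pJ

A = 6.77 × 1.12 cm² = 7.58×10⁻⁴ m².
C = κε₀A/d = 5.60 × 8.85×10⁻¹² × 7.58×10⁻⁴ / 3.22×10⁻⁴ = 1.17×10⁻¹⁰ F.
U = ½CV² = ½ × 1.17×10⁻¹⁰ × (2.55)² = 3.79×10⁻¹⁰ J.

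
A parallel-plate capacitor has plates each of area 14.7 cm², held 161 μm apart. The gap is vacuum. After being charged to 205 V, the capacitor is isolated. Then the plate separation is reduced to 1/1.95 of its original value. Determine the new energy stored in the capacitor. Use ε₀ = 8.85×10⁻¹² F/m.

U ≈ 0.871 μJ

A = 14.7 cm² = 1.47×10⁻³ m².
Initially C₁ = ε₀A/d = 8.85×10⁻¹² × 1.47×10⁻³ / 1.61×10⁻⁴ = 8.08×10⁻¹¹ F.
U₁ = 1.70×10⁻⁶ J.
Isolated ⇒ Q is held fixed. C₂ = 1.95 C₁ and U = Q²/(2C), so U₂/U₁ = C₁/C₂ = 0.513.
U₂ = 0.513 × 1.70×10⁻⁶ = 8.71×10⁻⁷ J.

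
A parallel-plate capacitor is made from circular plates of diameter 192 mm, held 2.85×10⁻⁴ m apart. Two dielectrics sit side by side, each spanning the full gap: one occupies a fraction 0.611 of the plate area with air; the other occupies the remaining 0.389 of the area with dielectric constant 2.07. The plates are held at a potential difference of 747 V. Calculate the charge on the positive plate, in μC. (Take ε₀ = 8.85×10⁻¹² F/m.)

0.951 μC

A = π(192/2 mm)² = 2.90×10⁻² m².
Side-by-side slabs ⇒ two capacitors in parallel, each spanning the full gap.
C₁ = κ₁ε₀A₁/d = 1.00 × 8.85×10⁻¹² × 1.77×10⁻² / 2.85×10⁻⁴ = 5.49×10⁻¹⁰ F.
C₂ = κ₂ε₀A₂/d = 2.07 × 8.85×10⁻¹² × 1.13×10⁻² / 2.85×10⁻⁴ = 7.24×10⁻¹⁰ F.
C = C₁ + C₂ = 1.27×10⁻⁹ F.
Q = CV = 1.27×10⁻⁹ × 747 = 9.51×10⁻⁷ C.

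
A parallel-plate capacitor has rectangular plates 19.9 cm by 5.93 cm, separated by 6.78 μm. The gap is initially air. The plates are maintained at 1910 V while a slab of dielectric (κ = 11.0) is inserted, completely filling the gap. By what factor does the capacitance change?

C = κε₀A/d scales with κ, so C₂/C₁ = κ = 11.0.

11.0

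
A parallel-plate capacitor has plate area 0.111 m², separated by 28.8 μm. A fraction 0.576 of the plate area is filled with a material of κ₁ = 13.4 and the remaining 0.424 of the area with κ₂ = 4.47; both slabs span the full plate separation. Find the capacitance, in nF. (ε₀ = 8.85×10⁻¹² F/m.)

C ≈ 328 nF

Side-by-side slabs ⇒ two capacitors in parallel, each spanning the full gap.
C₁ = κ₁ε₀A₁/d = 13.4 × 8.85×10⁻¹² × 6.39×10⁻² / 2.88×10⁻⁵ = 2.63×10⁻⁷ F.
C₂ = κ₂ε₀A₂/d = 4.47 × 8.85×10⁻¹² × 4.71×10⁻² / 2.88×10⁻⁵ = 6.46×10⁻⁸ F.
C = C₁ + C₂ = 3.28×10⁻⁷ F.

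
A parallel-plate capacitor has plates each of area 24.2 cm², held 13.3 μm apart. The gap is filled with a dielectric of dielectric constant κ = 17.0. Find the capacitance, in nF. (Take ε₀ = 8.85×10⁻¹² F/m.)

A = 24.2 cm² = 2.42×10⁻³ m².
C = κε₀A/d = 17.0 × 8.85×10⁻¹² × 2.42×10⁻³ / 1.33×10⁻⁵ = 2.74×10⁻⁸ F.

27.4 nF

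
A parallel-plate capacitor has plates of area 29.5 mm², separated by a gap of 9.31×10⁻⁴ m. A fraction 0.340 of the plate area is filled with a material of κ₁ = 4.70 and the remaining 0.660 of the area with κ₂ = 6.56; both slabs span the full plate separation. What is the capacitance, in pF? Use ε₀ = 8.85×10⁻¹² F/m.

A = 29.5 mm² = 2.95×10⁻⁵ m².
Side-by-side slabs ⇒ two capacitors in parallel, each spanning the full gap.
C₁ = κ₁ε₀A₁/d = 4.70 × 8.85×10⁻¹² × 1.00×10⁻⁵ / 9.31×10⁻⁴ = 4.48×10⁻¹³ F.
C₂ = κ₂ε₀A₂/d = 6.56 × 8.85×10⁻¹² × 1.95×10⁻⁵ / 9.31×10⁻⁴ = 1.21×10⁻¹² F.
C = C₁ + C₂ = 1.66×10⁻¹² F.

1.66 pF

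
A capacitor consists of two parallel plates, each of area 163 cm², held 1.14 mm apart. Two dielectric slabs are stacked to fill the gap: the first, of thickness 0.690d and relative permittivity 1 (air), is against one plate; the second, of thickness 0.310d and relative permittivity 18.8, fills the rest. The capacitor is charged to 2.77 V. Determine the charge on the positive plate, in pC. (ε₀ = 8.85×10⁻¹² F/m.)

Q ≈ 496 pC

A = 163 cm² = 1.63×10⁻² m².
Stacked slabs ⇒ two capacitors in series, each with the full plate area.
C₁ = κ₁ε₀A/d₁ = 1.00 × 8.85×10⁻¹² × 1.63×10⁻² / 7.87×10⁻⁴ = 1.83×10⁻¹⁰ F.
C₂ = κ₂ε₀A/d₂ = 18.8 × 8.85×10⁻¹² × 1.63×10⁻² / 3.53×10⁻⁴ = 7.67×10⁻⁹ F.
C = (1/C₁ + 1/C₂)⁻¹ = 1.79×10⁻¹⁰ F.
Q = CV = 1.79×10⁻¹⁰ × 2.77 = 4.96×10⁻¹⁰ C.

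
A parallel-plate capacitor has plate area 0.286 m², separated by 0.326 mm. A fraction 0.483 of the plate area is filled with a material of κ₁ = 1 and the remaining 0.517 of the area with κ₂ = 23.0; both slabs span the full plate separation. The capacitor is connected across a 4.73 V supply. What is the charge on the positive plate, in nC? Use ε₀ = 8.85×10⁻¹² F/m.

Side-by-side slabs ⇒ two capacitors in parallel, each spanning the full gap.
C₁ = κ₁ε₀A₁/d = 1.00 × 8.85×10⁻¹² × 0.138 / 3.26×10⁻⁴ = 3.75×10⁻⁹ F.
C₂ = κ₂ε₀A₂/d = 23.0 × 8.85×10⁻¹² × 0.148 / 3.26×10⁻⁴ = 9.23×10⁻⁸ F.
C = C₁ + C₂ = 9.61×10⁻⁸ F.
Q = CV = 9.61×10⁻⁸ × 4.73 = 4.54×10⁻⁷ C.

Q ≈ 454 nC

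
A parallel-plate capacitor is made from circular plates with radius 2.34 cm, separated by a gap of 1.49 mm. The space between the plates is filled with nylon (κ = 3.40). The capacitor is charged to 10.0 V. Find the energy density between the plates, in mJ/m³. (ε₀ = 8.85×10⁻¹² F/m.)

u ≈ 0.678 mJ/m³

E = V/d = 10.0 / 1.49×10⁻³ = 6.71×10³ V/m.
u = ½κε₀E² = ½ × 3.40 × 8.85×10⁻¹² × (6.71×10³)² = 6.78×10⁻⁴ J/m³.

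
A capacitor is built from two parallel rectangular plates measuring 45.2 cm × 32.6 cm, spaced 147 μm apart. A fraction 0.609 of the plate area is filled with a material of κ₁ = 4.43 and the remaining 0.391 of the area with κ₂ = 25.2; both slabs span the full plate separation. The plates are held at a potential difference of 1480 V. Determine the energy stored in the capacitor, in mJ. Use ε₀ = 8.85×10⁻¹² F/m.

U ≈ 122 mJ

A = 45.2 × 32.6 cm² = 0.147 m².
Side-by-side slabs ⇒ two capacitors in parallel, each spanning the full gap.
C₁ = κ₁ε₀A₁/d = 4.43 × 8.85×10⁻¹² × 8.97×10⁻² / 1.47×10⁻⁴ = 2.39×10⁻⁸ F.
C₂ = κ₂ε₀A₂/d = 25.2 × 8.85×10⁻¹² × 5.76×10⁻² / 1.47×10⁻⁴ = 8.74×10⁻⁸ F.
C = C₁ + C₂ = 1.11×10⁻⁷ F.
U = ½CV² = ½ × 1.11×10⁻⁷ × (1480)² = 0.122 J.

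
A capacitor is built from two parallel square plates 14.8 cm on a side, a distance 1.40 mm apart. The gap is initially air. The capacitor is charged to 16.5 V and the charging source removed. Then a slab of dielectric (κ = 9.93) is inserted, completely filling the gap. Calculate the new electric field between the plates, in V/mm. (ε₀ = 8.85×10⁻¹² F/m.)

A = (14.8 cm)² = 2.19×10⁻² m².
Initially C₁ = ε₀A/d = 8.85×10⁻¹² × 2.19×10⁻² / 1.40×10⁻³ = 1.38×10⁻¹⁰ F.
E₁ = 1.18×10⁴ V/m.
Isolated ⇒ Q is held fixed. V₂ = Q/C₂ = V₁/9.93; E = V/d, so E₂/E₁ = (V₂/V₁)(d₁/d₂) = 0.101.
E₂ = 0.101 × 1.18×10⁴ = 1.19×10³ V/m.

1.19 V/mm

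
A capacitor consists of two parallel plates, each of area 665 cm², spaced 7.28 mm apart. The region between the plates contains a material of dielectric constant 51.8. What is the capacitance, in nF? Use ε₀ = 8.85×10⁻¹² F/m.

A = 665 cm² = 6.65×10⁻² m².
C = κε₀A/d = 51.8 × 8.85×10⁻¹² × 6.65×10⁻² / 7.28×10⁻³ = 4.19×10⁻⁹ F.

C ≈ 4.19 nF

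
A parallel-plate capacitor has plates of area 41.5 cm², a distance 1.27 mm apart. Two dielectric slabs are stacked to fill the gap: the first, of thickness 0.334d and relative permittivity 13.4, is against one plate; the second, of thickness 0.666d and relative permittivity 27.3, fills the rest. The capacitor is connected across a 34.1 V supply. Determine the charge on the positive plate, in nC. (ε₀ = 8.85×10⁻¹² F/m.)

20.0 nC

A = 41.5 cm² = 4.15×10⁻³ m².
Stacked slabs ⇒ two capacitors in series, each with the full plate area.
C₁ = κ₁ε₀A/d₁ = 13.4 × 8.85×10⁻¹² × 4.15×10⁻³ / 4.24×10⁻⁴ = 1.16×10⁻⁹ F.
C₂ = κ₂ε₀A/d₂ = 27.3 × 8.85×10⁻¹² × 4.15×10⁻³ / 8.46×10⁻⁴ = 1.19×10⁻⁹ F.
C = (1/C₁ + 1/C₂)⁻¹ = 5.86×10⁻¹⁰ F.
Q = CV = 5.86×10⁻¹⁰ × 34.1 = 2.00×10⁻⁸ C.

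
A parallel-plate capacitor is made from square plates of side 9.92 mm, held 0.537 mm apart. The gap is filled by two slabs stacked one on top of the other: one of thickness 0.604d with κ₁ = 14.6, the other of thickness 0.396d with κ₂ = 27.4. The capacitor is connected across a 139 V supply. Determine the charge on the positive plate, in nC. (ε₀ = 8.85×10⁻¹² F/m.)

4.04 nC

A = (9.92 mm)² = 9.84×10⁻⁵ m².
Stacked slabs ⇒ two capacitors in series, each with the full plate area.
C₁ = κ₁ε₀A/d₁ = 14.6 × 8.85×10⁻¹² × 9.84×10⁻⁵ / 3.24×10⁻⁴ = 3.92×10⁻¹¹ F.
C₂ = κ₂ε₀A/d₂ = 27.4 × 8.85×10⁻¹² × 9.84×10⁻⁵ / 2.13×10⁻⁴ = 1.12×10⁻¹⁰ F.
C = (1/C₁ + 1/C₂)⁻¹ = 2.91×10⁻¹¹ F.
Q = CV = 2.91×10⁻¹¹ × 139 = 4.04×10⁻⁹ C.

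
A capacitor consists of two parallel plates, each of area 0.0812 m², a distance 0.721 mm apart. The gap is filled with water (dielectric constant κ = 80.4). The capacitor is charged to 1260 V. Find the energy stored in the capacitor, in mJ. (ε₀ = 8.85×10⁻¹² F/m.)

C = κε₀A/d = 80.4 × 8.85×10⁻¹² × 8.12×10⁻² / 7.21×10⁻⁴ = 8.01×10⁻⁸ F.
U = ½CV² = ½ × 8.01×10⁻⁸ × (1260)² = 6.36×10⁻² J.

U ≈ 63.6 mJ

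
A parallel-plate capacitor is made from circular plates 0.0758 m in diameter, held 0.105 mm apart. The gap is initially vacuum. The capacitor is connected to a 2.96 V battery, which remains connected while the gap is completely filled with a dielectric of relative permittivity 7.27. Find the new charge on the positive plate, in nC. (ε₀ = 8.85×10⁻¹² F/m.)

8.18 nC

A = π(0.0758/2 m)² = 4.51×10⁻³ m².
Initially C₁ = ε₀A/d = 8.85×10⁻¹² × 4.51×10⁻³ / 1.05×10⁻⁴ = 3.80×10⁻¹⁰ F.
Q₁ = 1.13×10⁻⁹ C.
Battery connected ⇒ V is held fixed. C₂ = 7.27 C₁ and Q = CV, so Q₂/Q₁ = C₂/C₁ = 7.27.
Q₂ = 7.27 × 1.13×10⁻⁹ = 8.18×10⁻⁹ C.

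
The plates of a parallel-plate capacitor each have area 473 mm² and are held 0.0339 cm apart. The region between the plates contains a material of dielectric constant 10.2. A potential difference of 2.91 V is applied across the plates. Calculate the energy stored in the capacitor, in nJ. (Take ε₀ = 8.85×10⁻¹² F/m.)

A = 473 mm² = 4.73×10⁻⁴ m².
C = κε₀A/d = 10.2 × 8.85×10⁻¹² × 4.73×10⁻⁴ / 3.39×10⁻⁴ = 1.26×10⁻¹⁰ F.
U = ½CV² = ½ × 1.26×10⁻¹⁰ × (2.91)² = 5.33×10⁻¹⁰ J.

0.533 nJ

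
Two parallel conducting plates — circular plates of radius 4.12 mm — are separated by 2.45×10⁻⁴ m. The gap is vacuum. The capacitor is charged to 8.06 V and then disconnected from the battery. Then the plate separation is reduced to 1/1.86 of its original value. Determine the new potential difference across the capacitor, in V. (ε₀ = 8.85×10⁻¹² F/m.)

A = π(4.12 mm)² = 5.33×10⁻⁵ m².
Initially C₁ = ε₀A/d = 8.85×10⁻¹² × 5.33×10⁻⁵ / 2.45×10⁻⁴ = 1.93×10⁻¹² F.
V₁ = 8.06 V.
Isolated ⇒ Q is held fixed. C₂ = 1.86 C₁ and V = Q/C, so V₂/V₁ = C₁/C₂ = 0.538.
V₂ = 0.538 × 8.06 = 4.33 V.

V ≈ 4.33 V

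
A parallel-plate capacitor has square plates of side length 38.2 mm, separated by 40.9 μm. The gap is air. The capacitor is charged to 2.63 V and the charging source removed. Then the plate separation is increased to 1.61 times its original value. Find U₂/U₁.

Isolated ⇒ Q is held fixed.
C₂ = 0.621 C₁ and U = Q²/(2C), so U₂/U₁ = C₁/C₂ = 1.61.

U₂/U₁ ≈ 1.61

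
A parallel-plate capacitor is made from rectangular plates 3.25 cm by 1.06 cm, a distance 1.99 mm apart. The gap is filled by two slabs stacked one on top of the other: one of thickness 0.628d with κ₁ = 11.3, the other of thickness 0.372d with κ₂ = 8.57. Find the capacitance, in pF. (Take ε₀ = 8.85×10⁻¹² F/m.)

A = 3.25 × 1.06 cm² = 3.45×10⁻⁴ m².
Stacked slabs ⇒ two capacitors in series, each with the full plate area.
C₁ = κ₁ε₀A/d₁ = 11.3 × 8.85×10⁻¹² × 3.45×10⁻⁴ / 1.25×10⁻³ = 2.76×10⁻¹¹ F.
C₂ = κ₂ε₀A/d₂ = 8.57 × 8.85×10⁻¹² × 3.45×10⁻⁴ / 7.40×10⁻⁴ = 3.53×10⁻¹¹ F.
C = (1/C₁ + 1/C₂)⁻¹ = 1.55×10⁻¹¹ F.

C ≈ 15.5 pF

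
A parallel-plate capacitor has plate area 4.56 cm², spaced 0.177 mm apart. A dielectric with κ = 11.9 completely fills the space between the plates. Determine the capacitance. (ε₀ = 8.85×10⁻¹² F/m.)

A = 4.56 cm² = 4.56×10⁻⁴ m².
C = κε₀A/d = 11.9 × 8.85×10⁻¹² × 4.56×10⁻⁴ / 1.77×10⁻⁴ = 2.71×10⁻¹⁰ F.

271 pF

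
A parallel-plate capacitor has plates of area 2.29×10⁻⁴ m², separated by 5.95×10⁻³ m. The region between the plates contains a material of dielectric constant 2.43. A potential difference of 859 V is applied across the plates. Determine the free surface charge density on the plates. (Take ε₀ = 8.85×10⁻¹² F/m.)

σ ≈ 3.10 μC/m²

C = κε₀A/d = 2.43 × 8.85×10⁻¹² × 2.29×10⁻⁴ / 5.95×10⁻³ = 8.28×10⁻¹³ F.
σ = Q/A = CV/A = 8.28×10⁻¹³ × 859 / 2.29×10⁻⁴ = 3.10×10⁻⁶ C/m².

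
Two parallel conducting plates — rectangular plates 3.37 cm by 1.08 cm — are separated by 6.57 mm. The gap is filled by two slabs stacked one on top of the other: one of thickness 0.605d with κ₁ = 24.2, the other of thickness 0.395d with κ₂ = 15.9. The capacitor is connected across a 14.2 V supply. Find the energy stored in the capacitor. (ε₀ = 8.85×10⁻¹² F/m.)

A = 3.37 × 1.08 cm² = 3.64×10⁻⁴ m².
Stacked slabs ⇒ two capacitors in series, each with the full plate area.
C₁ = κ₁ε₀A/d₁ = 24.2 × 8.85×10⁻¹² × 3.64×10⁻⁴ / 3.97×10⁻³ = 1.96×10⁻¹¹ F.
C₂ = κ₂ε₀A/d₂ = 15.9 × 8.85×10⁻¹² × 3.64×10⁻⁴ / 2.60×10⁻³ = 1.97×10⁻¹¹ F.
C = (1/C₁ + 1/C₂)⁻¹ = 9.84×10⁻¹² F.
U = ½CV² = ½ × 9.84×10⁻¹² × (14.2)² = 9.92×10⁻¹⁰ J.

U ≈ 0.992 nJ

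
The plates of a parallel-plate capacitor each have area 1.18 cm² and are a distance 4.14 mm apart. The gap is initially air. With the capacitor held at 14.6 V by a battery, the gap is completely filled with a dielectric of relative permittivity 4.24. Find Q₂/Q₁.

Q₂/Q₁ ≈ 4.24

Battery connected ⇒ V is held fixed.
C₂ = 4.24 C₁ and Q = CV, so Q₂/Q₁ = C₂/C₁ = 4.24.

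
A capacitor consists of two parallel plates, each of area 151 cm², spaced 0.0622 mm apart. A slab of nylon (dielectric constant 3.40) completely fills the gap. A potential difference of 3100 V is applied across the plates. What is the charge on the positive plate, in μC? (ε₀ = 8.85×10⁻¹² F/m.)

A = 151 cm² = 1.51×10⁻² m².
C = κε₀A/d = 3.40 × 8.85×10⁻¹² × 1.51×10⁻² / 6.22×10⁻⁵ = 7.30×10⁻⁹ F.
Q = CV = 7.30×10⁻⁹ × 3100 = 2.26×10⁻⁵ C.

Q ≈ 22.6 μC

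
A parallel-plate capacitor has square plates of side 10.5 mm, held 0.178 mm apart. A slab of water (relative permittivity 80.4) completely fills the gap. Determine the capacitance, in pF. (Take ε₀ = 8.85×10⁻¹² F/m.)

C ≈ 441 pF

A = (10.5 mm)² = 1.10×10⁻⁴ m².
C = κε₀A/d = 80.4 × 8.85×10⁻¹² × 1.10×10⁻⁴ / 1.78×10⁻⁴ = 4.41×10⁻¹⁰ F.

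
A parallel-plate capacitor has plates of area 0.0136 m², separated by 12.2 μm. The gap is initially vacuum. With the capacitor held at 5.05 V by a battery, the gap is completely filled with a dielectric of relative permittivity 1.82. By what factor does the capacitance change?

C = κε₀A/d scales with κ, so C₂/C₁ = κ = 1.82.

C₂/C₁ ≈ 1.82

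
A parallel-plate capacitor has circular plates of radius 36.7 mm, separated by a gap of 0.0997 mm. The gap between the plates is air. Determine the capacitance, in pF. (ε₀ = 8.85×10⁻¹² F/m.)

C ≈ 376 pF

A = π(36.7 mm)² = 4.23×10⁻³ m².
C = ε₀A/d = 8.85×10⁻¹² × 4.23×10⁻³ / 9.97×10⁻⁵ = 3.76×10⁻¹⁰ F.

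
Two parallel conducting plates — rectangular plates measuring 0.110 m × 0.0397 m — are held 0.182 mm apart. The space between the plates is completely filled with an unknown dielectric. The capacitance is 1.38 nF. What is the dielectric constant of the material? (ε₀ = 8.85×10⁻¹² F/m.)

A = 0.110 × 0.0397 m² = 4.37×10⁻³ m².
κ = Cd/(ε₀A) = 1.38×10⁻⁹ × 1.82×10⁻⁴ / (8.85×10⁻¹² × 4.37×10⁻³) = 6.50.

κ ≈ 6.50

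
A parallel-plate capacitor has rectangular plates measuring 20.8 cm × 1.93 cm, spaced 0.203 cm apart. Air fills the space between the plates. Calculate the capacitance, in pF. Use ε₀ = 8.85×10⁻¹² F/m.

A = 20.8 × 1.93 cm² = 4.01×10⁻³ m².
C = ε₀A/d = 8.85×10⁻¹² × 4.01×10⁻³ / 2.03×10⁻³ = 1.75×10⁻¹¹ F.

17.5 pF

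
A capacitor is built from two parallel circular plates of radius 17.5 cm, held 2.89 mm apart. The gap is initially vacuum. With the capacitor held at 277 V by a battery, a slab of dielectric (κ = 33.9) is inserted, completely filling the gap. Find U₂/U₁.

Battery connected ⇒ V is held fixed.
C₂ = 33.9 C₁ and U = ½CV², so U₂/U₁ = C₂/C₁ = 33.9.

33.9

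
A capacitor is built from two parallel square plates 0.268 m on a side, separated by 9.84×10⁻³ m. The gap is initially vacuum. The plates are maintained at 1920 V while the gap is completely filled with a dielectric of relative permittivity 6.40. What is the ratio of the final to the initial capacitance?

C₂/C₁ ≈ 6.40

C = κε₀A/d scales with κ, so C₂/C₁ = κ = 6.40.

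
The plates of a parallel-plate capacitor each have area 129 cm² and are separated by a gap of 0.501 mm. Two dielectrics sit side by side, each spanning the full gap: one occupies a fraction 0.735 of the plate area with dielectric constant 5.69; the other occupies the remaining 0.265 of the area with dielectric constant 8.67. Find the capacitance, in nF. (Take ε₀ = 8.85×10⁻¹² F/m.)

A = 129 cm² = 1.29×10⁻² m².
Side-by-side slabs ⇒ two capacitors in parallel, each spanning the full gap.
C₁ = κ₁ε₀A₁/d = 5.69 × 8.85×10⁻¹² × 9.48×10⁻³ / 5.01×10⁻⁴ = 9.53×10⁻¹⁰ F.
C₂ = κ₂ε₀A₂/d = 8.67 × 8.85×10⁻¹² × 3.42×10⁻³ / 5.01×10⁻⁴ = 5.24×10⁻¹⁰ F.
C = C₁ + C₂ = 1.48×10⁻⁹ F.

1.48 nF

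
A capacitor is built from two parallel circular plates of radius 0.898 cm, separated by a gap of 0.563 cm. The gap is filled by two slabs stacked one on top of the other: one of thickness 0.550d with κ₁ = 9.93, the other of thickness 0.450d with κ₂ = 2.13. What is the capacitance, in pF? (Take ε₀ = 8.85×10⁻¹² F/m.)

C ≈ 1.49 pF

A = π(0.898 cm)² = 2.53×10⁻⁴ m².
Stacked slabs ⇒ two capacitors in series, each with the full plate area.
C₁ = κ₁ε₀A/d₁ = 9.93 × 8.85×10⁻¹² × 2.53×10⁻⁴ / 3.10×10⁻³ = 7.19×10⁻¹² F.
C₂ = κ₂ε₀A/d₂ = 2.13 × 8.85×10⁻¹² × 2.53×10⁻⁴ / 2.53×10⁻³ = 1.88×10⁻¹² F.
C = (1/C₁ + 1/C₂)⁻¹ = 1.49×10⁻¹² F.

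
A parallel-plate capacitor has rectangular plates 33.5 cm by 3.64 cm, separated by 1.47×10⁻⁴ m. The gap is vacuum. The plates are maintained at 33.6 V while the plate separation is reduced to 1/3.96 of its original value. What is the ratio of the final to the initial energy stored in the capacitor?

U₂/U₁ ≈ 3.96

Battery connected ⇒ V is held fixed.
C₂ = 3.96 C₁ and U = ½CV², so U₂/U₁ = C₂/C₁ = 3.96.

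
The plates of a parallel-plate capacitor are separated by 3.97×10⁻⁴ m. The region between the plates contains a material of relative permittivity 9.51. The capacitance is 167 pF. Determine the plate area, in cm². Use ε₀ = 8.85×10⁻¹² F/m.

7.88 cm²

A = Cd/(κε₀) = 1.67×10⁻¹⁰ × 3.97×10⁻⁴ / (9.51 × 8.85×10⁻¹²) = 7.88×10⁻⁴ m².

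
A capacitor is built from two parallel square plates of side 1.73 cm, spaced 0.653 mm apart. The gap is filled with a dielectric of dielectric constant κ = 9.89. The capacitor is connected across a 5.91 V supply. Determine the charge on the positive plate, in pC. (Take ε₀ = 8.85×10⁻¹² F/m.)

237 pC

A = (1.73 cm)² = 2.99×10⁻⁴ m².
C = κε₀A/d = 9.89 × 8.85×10⁻¹² × 2.99×10⁻⁴ / 6.53×10⁻⁴ = 4.01×10⁻¹¹ F.
Q = CV = 4.01×10⁻¹¹ × 5.91 = 2.37×10⁻¹⁰ C.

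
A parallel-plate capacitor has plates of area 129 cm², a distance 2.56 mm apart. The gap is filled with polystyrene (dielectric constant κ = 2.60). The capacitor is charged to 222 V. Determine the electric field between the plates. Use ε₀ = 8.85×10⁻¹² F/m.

E = V/d = 222 / 2.56×10⁻³ = 8.67×10⁴ V/m.

86.7 kV/m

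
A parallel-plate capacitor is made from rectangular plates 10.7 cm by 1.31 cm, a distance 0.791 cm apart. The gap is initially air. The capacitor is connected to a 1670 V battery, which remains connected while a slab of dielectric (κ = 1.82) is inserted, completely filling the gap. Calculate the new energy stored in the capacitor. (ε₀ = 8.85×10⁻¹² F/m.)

3.98 μJ

A = 10.7 × 1.31 cm² = 1.40×10⁻³ m².
Initially C₁ = ε₀A/d = 8.85×10⁻¹² × 1.40×10⁻³ / 7.91×10⁻³ = 1.57×10⁻¹² F.
U₁ = 2.19×10⁻⁶ J.
Battery connected ⇒ V is held fixed. C₂ = 1.82 C₁ and U = ½CV², so U₂/U₁ = C₂/C₁ = 1.82.
U₂ = 1.82 × 2.19×10⁻⁶ = 3.98×10⁻⁶ J.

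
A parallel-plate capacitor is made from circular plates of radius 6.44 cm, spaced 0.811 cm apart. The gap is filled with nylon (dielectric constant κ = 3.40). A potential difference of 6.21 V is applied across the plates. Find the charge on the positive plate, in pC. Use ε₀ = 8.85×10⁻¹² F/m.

Q ≈ 300 pC

A = π(6.44 cm)² = 1.30×10⁻² m².
C = κε₀A/d = 3.40 × 8.85×10⁻¹² × 1.30×10⁻² / 8.11×10⁻³ = 4.83×10⁻¹¹ F.
Q = CV = 4.83×10⁻¹¹ × 6.21 = 3.00×10⁻¹⁰ C.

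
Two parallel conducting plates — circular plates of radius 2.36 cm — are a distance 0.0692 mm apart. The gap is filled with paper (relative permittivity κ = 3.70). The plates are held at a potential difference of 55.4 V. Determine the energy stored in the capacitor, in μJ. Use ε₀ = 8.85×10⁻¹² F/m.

U ≈ 1.27 μJ

A = π(2.36 cm)² = 1.75×10⁻³ m².
C = κε₀A/d = 3.70 × 8.85×10⁻¹² × 1.75×10⁻³ / 6.92×10⁻⁵ = 8.28×10⁻¹⁰ F.
U = ½CV² = ½ × 8.28×10⁻¹⁰ × (55.4)² = 1.27×10⁻⁶ J.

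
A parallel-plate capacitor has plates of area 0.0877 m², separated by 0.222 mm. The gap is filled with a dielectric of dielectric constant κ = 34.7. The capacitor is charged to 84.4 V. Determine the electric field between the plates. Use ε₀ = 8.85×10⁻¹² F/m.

E = V/d = 84.4 / 2.22×10⁻⁴ = 3.80×10⁵ V/m.

E ≈ 380 V/mm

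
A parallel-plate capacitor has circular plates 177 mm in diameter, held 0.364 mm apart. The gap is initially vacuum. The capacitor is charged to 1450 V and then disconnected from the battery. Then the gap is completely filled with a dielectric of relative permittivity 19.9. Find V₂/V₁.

Isolated ⇒ Q is held fixed.
C₂ = 19.9 C₁ and V = Q/C, so V₂/V₁ = C₁/C₂ = 0.0503.

V₂/V₁ ≈ 0.0503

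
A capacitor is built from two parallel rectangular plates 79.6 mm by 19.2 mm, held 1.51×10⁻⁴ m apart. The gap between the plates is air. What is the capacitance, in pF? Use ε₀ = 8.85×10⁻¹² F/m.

C ≈ 89.6 pF

A = 79.6 × 19.2 mm² = 1.53×10⁻³ m².
C = ε₀A/d = 8.85×10⁻¹² × 1.53×10⁻³ / 1.51×10⁻⁴ = 8.96×10⁻¹¹ F.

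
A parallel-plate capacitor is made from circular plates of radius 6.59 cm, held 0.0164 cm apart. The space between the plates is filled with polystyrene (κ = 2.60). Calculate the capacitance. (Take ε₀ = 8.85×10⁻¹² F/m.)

A = π(6.59 cm)² = 1.36×10⁻² m².
C = κε₀A/d = 2.60 × 8.85×10⁻¹² × 1.36×10⁻² / 1.64×10⁻⁴ = 1.91×10⁻⁹ F.

1.91 nF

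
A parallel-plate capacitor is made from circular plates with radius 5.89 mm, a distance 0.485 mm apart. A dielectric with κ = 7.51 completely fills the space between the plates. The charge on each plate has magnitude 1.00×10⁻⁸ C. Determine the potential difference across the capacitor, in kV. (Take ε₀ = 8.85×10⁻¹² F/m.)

V ≈ 0.670 kV

A = π(5.89 mm)² = 1.09×10⁻⁴ m².
C = κε₀A/d = 7.51 × 8.85×10⁻¹² × 1.09×10⁻⁴ / 4.85×10⁻⁴ = 1.49×10⁻¹¹ F.
V = Q/C = 1.00×10⁻⁸ / 1.49×10⁻¹¹ = 6.70×10² V.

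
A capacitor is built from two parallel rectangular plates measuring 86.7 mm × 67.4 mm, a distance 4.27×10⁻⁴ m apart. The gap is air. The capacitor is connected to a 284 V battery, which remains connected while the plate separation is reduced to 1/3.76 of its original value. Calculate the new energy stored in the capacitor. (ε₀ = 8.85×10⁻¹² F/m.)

A = 86.7 × 67.4 mm² = 5.84×10⁻³ m².
Initially C₁ = ε₀A/d = 8.85×10⁻¹² × 5.84×10⁻³ / 4.27×10⁻⁴ = 1.21×10⁻¹⁰ F.
U₁ = 4.88×10⁻⁶ J.
Battery connected ⇒ V is held fixed. C₂ = 3.76 C₁ and U = ½CV², so U₂/U₁ = C₂/C₁ = 3.76.
U₂ = 3.76 × 4.88×10⁻⁶ = 1.84×10⁻⁵ J.

18.4 μJ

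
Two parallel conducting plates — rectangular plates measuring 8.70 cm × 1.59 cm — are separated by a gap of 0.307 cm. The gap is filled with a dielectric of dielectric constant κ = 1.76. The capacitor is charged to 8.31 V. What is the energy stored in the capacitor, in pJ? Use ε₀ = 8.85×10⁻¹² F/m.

U ≈ 242 pJ

A = 8.70 × 1.59 cm² = 1.38×10⁻³ m².
C = κε₀A/d = 1.76 × 8.85×10⁻¹² × 1.38×10⁻³ / 3.07×10⁻³ = 7.02×10⁻¹² F.
U = ½CV² = ½ × 7.02×10⁻¹² × (8.31)² = 2.42×10⁻¹⁰ J.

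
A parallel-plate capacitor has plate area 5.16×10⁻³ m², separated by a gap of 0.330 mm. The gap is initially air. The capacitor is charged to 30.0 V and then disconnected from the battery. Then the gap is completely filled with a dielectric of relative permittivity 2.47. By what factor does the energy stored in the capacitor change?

U₂/U₁ ≈ 0.405

Isolated ⇒ Q is held fixed.
C₂ = 2.47 C₁ and U = Q²/(2C), so U₂/U₁ = C₁/C₂ = 0.405.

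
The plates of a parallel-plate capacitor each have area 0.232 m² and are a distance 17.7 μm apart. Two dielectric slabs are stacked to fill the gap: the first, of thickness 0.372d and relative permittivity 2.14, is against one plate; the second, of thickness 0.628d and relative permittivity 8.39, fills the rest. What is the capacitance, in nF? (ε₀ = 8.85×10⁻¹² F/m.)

Stacked slabs ⇒ two capacitors in series, each with the full plate area.
C₁ = κ₁ε₀A/d₁ = 2.14 × 8.85×10⁻¹² × 0.232 / 6.58×10⁻⁶ = 6.67×10⁻⁷ F.
C₂ = κ₂ε₀A/d₂ = 8.39 × 8.85×10⁻¹² × 0.232 / 1.11×10⁻⁵ = 1.55×10⁻⁶ F.
C = (1/C₁ + 1/C₂)⁻¹ = 4.66×10⁻⁷ F.

C ≈ 466 nF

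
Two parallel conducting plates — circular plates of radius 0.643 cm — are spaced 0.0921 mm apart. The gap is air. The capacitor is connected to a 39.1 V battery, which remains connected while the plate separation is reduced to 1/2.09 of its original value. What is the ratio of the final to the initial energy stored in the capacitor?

2.09

Battery connected ⇒ V is held fixed.
C₂ = 2.09 C₁ and U = ½CV², so U₂/U₁ = C₂/C₁ = 2.09.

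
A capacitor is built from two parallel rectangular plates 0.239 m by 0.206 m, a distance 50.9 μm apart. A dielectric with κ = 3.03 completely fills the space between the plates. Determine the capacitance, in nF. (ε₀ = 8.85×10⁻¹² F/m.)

A = 0.239 × 0.206 m² = 4.92×10⁻² m².
C = κε₀A/d = 3.03 × 8.85×10⁻¹² × 4.92×10⁻² / 5.09×10⁻⁵ = 2.59×10⁻⁸ F.

C ≈ 25.9 nF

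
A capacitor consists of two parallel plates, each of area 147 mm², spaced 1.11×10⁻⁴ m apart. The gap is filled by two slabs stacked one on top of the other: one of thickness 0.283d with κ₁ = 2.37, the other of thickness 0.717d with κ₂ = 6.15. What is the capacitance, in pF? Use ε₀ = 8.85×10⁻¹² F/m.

A = 147 mm² = 1.47×10⁻⁴ m².
Stacked slabs ⇒ two capacitors in series, each with the full plate area.
C₁ = κ₁ε₀A/d₁ = 2.37 × 8.85×10⁻¹² × 1.47×10⁻⁴ / 3.14×10⁻⁵ = 9.82×10⁻¹¹ F.
C₂ = κ₂ε₀A/d₂ = 6.15 × 8.85×10⁻¹² × 1.47×10⁻⁴ / 7.96×10⁻⁵ = 1.01×10⁻¹⁰ F.
C = (1/C₁ + 1/C₂)⁻¹ = 4.97×10⁻¹¹ F.

C ≈ 49.7 pF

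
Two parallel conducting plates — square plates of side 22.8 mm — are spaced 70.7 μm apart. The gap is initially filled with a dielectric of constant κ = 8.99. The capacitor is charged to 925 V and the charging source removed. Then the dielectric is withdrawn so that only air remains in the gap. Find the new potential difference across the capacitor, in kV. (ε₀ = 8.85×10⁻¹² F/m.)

V ≈ 8.32 kV

A = (22.8 mm)² = 5.20×10⁻⁴ m².
Initially C₁ = κε₀A/d = 8.99 × 8.85×10⁻¹² × 5.20×10⁻⁴ / 7.07×10⁻⁵ = 5.85×10⁻¹⁰ F.
V₁ = 9.25×10² V.
Isolated ⇒ Q is held fixed. C₂ = 0.111 C₁ and V = Q/C, so V₂/V₁ = C₁/C₂ = 8.99.
V₂ = 8.99 × 9.25×10² = 8.32×10³ V.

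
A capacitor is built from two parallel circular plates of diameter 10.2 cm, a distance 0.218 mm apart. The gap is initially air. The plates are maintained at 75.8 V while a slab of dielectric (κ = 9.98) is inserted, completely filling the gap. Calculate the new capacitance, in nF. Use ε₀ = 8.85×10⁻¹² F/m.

A = π(10.2/2 cm)² = 8.17×10⁻³ m².
Initially C₁ = ε₀A/d = 8.85×10⁻¹² × 8.17×10⁻³ / 2.18×10⁻⁴ = 3.32×10⁻¹⁰ F.
C = κε₀A/d scales with κ, so C₂/C₁ = κ = 9.98.
C₂ = 9.98 × 3.32×10⁻¹⁰ = 3.31×10⁻⁹ F.

C ≈ 3.31 nF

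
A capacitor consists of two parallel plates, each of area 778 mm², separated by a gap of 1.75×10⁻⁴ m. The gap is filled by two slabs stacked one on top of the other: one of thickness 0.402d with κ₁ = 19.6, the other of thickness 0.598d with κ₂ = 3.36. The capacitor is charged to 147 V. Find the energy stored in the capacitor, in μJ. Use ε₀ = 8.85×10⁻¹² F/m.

U ≈ 2.14 μJ

A = 778 mm² = 7.78×10⁻⁴ m².
Stacked slabs ⇒ two capacitors in series, each with the full plate area.
C₁ = κ₁ε₀A/d₁ = 19.6 × 8.85×10⁻¹² × 7.78×10⁻⁴ / 7.03×10⁻⁵ = 1.92×10⁻⁹ F.
C₂ = κ₂ε₀A/d₂ = 3.36 × 8.85×10⁻¹² × 7.78×10⁻⁴ / 1.05×10⁻⁴ = 2.21×10⁻¹⁰ F.
C = (1/C₁ + 1/C₂)⁻¹ = 1.98×10⁻¹⁰ F.
U = ½CV² = ½ × 1.98×10⁻¹⁰ × (147)² = 2.14×10⁻⁶ J.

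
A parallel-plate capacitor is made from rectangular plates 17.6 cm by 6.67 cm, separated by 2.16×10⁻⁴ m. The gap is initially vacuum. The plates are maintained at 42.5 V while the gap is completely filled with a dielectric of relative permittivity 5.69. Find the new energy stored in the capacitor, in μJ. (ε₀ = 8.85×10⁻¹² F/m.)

U ≈ 2.47 μJ

A = 17.6 × 6.67 cm² = 1.17×10⁻² m².
Initially C₁ = ε₀A/d = 8.85×10⁻¹² × 1.17×10⁻² / 2.16×10⁻⁴ = 4.81×10⁻¹⁰ F.
U₁ = 4.34×10⁻⁷ J.
Battery connected ⇒ V is held fixed. C₂ = 5.69 C₁ and U = ½CV², so U₂/U₁ = C₂/C₁ = 5.69.
U₂ = 5.69 × 4.34×10⁻⁷ = 2.47×10⁻⁶ J.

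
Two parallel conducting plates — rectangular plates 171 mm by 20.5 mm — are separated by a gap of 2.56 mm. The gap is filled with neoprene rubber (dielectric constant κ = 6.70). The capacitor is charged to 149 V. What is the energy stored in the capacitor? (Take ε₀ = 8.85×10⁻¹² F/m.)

A = 171 × 20.5 mm² = 3.51×10⁻³ m².
C = κε₀A/d = 6.70 × 8.85×10⁻¹² × 3.51×10⁻³ / 2.56×10⁻³ = 8.12×10⁻¹¹ F.
U = ½CV² = ½ × 8.12×10⁻¹¹ × (149)² = 9.01×10⁻⁷ J.

0.901 μJ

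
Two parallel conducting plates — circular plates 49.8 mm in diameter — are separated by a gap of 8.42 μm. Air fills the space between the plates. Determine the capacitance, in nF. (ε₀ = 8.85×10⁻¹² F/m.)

A = π(49.8/2 mm)² = 1.95×10⁻³ m².
C = ε₀A/d = 8.85×10⁻¹² × 1.95×10⁻³ / 8.42×10⁻⁶ = 2.05×10⁻⁹ F.

2.05 nF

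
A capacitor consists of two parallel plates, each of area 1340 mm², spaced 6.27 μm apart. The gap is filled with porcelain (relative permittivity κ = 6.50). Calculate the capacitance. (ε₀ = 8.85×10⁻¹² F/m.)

A = 1340 mm² = 1.34×10⁻³ m².
C = κε₀A/d = 6.50 × 8.85×10⁻¹² × 1.34×10⁻³ / 6.27×10⁻⁶ = 1.23×10⁻⁸ F.

C ≈ 12.3 nF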